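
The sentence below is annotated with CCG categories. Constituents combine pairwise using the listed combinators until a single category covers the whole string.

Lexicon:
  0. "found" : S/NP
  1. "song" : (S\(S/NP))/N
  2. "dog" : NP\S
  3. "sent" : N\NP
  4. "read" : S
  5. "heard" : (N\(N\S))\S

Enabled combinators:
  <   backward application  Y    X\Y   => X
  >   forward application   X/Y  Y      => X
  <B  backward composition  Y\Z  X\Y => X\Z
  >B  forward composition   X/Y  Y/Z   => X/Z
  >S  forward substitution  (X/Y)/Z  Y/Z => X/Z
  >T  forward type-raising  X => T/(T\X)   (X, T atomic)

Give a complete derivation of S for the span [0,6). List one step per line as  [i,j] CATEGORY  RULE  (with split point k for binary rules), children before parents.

[0,1] S/NP  lex  "found"
[1,2] (S\(S/NP))/N  lex  "song"
[2,3] NP\S  lex  "dog"
[3,4] N\NP  lex  "sent"
[2,4] N\S  <B  k=3
[4,5] S  lex  "read"
[5,6] (N\(N\S))\S  lex  "heard"
[4,6] N\(N\S)  <  k=5
[2,6] N  <  k=4
[1,6] S\(S/NP)  >  k=2
[0,6] S  <  k=1

[0,6] S   <
  [0,1] "found" : S/NP
  [1,6] S\(S/NP)   >
    [1,2] "song" : (S\(S/NP))/N
    [2,6] N   <
      [2,4] N\S   <B
        [2,3] "dog" : NP\S
        [3,4] "sent" : N\NP
      [4,6] N\(N\S)   <
        [4,5] "read" : S
        [5,6] "heard" : (N\(N\S))\S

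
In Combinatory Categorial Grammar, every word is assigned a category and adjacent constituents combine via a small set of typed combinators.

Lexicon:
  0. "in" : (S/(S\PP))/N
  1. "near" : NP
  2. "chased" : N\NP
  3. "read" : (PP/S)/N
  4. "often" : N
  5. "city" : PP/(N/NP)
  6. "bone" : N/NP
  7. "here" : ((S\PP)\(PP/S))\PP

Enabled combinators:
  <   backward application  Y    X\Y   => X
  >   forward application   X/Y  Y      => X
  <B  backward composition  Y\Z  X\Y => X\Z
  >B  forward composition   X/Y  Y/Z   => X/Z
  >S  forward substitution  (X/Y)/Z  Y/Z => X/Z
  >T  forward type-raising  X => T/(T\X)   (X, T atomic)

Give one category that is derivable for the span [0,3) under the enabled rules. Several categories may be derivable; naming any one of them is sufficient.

[0,8] S   >
  [0,3] S/(S\PP)   >
    [0,1] "in" : (S/(S\PP))/N
    [1,3] N   <
      [1,2] "near" : NP
      [2,3] "chased" : N\NP
  [3,8] S\PP   <
    [3,5] PP/S   >
      [3,4] "read" : (PP/S)/N
      [4,5] "often" : N
    [5,8] (S\PP)\(PP/S)   <
      [5,7] PP   >
        [5,6] "city" : PP/(N/NP)
        [6,7] "bone" : N/NP
      [7,8] "here" : ((S\PP)\(PP/S))\PP

S/(S\PP)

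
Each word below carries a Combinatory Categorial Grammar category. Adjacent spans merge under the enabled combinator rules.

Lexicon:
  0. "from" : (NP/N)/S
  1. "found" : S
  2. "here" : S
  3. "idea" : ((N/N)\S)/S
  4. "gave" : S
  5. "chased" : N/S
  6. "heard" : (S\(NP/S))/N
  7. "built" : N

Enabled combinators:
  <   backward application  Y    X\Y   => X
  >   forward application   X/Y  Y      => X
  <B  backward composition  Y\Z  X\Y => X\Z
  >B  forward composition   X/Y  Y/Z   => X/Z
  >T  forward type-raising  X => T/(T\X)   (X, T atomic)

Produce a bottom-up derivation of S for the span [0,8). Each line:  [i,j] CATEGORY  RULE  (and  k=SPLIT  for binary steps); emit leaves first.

[0,8] S   <
  [0,6] NP/S   >B
    [0,2] NP/N   >
      [0,1] "from" : (NP/N)/S
      [1,2] "found" : S
    [2,6] N/S   >B
      [2,5] N/N   <
        [2,3] "here" : S
        [3,5] (N/N)\S   >
          [3,4] "idea" : ((N/N)\S)/S
          [4,5] "gave" : S
      [5,6] "chased" : N/S
  [6,8] S\(NP/S)   >
    [6,7] "heard" : (S\(NP/S))/N
    [7,8] "built" : N

[0,1] (NP/N)/S  lex  "from"
[1,2] S  lex  "found"
[0,2] NP/N  >  k=1
[2,3] S  lex  "here"
[3,4] ((N/N)\S)/S  lex  "idea"
[4,5] S  lex  "gave"
[3,5] (N/N)\S  >  k=4
[2,5] N/N  <  k=3
[5,6] N/S  lex  "chased"
[2,6] N/S  >B  k=5
[0,6] NP/S  >B  k=2
[6,7] (S\(NP/S))/N  lex  "heard"
[7,8] N  lex  "built"
[6,8] S\(NP/S)  >  k=7
[0,8] S  <  k=6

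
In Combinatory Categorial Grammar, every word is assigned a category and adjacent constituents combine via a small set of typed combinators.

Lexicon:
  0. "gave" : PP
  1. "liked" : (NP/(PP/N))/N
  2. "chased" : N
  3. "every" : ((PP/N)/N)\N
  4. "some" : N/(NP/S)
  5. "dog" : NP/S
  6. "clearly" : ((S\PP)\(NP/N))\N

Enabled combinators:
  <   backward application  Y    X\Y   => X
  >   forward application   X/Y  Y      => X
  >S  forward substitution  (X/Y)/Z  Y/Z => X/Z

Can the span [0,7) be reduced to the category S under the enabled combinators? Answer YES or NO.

YES

[0,7] S   <
  [0,1] "gave" : PP
  [1,7] S\PP   <
    [1,4] NP/N   >S
      [1,2] "liked" : (NP/(PP/N))/N
      [2,4] (PP/N)/N   <
        [2,3] "chased" : N
        [3,4] "every" : ((PP/N)/N)\N
    [4,7] (S\PP)\(NP/N)   <
      [4,6] N   >
        [4,5] "some" : N/(NP/S)
        [5,6] "dog" : NP/S
      [6,7] "clearly" : ((S\PP)\(NP/N))\N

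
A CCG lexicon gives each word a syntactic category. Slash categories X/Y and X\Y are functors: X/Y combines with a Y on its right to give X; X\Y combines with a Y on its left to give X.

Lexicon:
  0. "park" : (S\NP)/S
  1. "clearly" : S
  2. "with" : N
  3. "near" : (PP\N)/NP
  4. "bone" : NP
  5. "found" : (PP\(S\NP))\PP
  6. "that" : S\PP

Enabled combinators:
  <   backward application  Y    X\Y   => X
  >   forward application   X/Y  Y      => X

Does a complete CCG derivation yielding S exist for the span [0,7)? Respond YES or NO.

[0,7] S   <
  [0,6] PP   <
    [0,2] S\NP   >
      [0,1] "park" : (S\NP)/S
      [1,2] "clearly" : S
    [2,6] PP\(S\NP)   <
      [2,5] PP   <
        [2,3] "with" : N
        [3,5] PP\N   >
          [3,4] "near" : (PP\N)/NP
          [4,5] "bone" : NP
      [5,6] "found" : (PP\(S\NP))\PP
  [6,7] "that" : S\PP

YES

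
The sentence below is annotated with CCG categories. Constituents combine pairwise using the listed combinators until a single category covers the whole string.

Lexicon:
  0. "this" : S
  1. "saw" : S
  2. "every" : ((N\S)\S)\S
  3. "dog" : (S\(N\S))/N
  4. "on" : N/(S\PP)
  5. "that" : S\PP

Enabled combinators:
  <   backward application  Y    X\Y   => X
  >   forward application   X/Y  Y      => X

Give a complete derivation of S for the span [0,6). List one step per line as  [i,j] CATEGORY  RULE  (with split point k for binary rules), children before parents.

[0,1] S  lex  "this"
[1,2] S  lex  "saw"
[2,3] ((N\S)\S)\S  lex  "every"
[1,3] (N\S)\S  <  k=2
[0,3] N\S  <  k=1
[3,4] (S\(N\S))/N  lex  "dog"
[4,5] N/(S\PP)  lex  "on"
[5,6] S\PP  lex  "that"
[4,6] N  >  k=5
[3,6] S\(N\S)  >  k=4
[0,6] S  <  k=3

[0,6] S   <
  [0,3] N\S   <
    [0,1] "this" : S
    [1,3] (N\S)\S   <
      [1,2] "saw" : S
      [2,3] "every" : ((N\S)\S)\S
  [3,6] S\(N\S)   >
    [3,4] "dog" : (S\(N\S))/N
    [4,6] N   >
      [4,5] "on" : N/(S\PP)
      [5,6] "that" : S\PP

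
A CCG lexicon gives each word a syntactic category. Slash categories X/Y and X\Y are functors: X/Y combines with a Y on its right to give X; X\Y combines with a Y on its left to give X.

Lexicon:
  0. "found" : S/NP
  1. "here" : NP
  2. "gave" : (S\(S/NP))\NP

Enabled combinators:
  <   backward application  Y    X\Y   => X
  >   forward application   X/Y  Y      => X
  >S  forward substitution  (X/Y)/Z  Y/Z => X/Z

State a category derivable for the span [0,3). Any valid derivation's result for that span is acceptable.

[0,3] S   <
  [0,1] "found" : S/NP
  [1,3] S\(S/NP)   <
    [1,2] "here" : NP
    [2,3] "gave" : (S\(S/NP))\NP

S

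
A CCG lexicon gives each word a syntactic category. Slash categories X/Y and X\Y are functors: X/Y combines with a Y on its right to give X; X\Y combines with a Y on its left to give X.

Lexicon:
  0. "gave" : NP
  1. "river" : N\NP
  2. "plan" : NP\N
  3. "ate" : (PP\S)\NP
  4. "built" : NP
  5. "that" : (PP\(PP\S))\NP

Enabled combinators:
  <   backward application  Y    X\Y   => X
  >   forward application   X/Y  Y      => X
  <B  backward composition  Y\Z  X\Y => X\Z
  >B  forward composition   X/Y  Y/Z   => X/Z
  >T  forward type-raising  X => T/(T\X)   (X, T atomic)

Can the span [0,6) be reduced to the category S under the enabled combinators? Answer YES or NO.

NP N\NP NP\N (PP\S)\NP NP (PP\(PP\S))\NP
CKY chart[0,6] = {N/(N\PP), NP/(NP\PP), PP, PP/(PP\PP), S/(S\PP)}; S ∉ chart

NO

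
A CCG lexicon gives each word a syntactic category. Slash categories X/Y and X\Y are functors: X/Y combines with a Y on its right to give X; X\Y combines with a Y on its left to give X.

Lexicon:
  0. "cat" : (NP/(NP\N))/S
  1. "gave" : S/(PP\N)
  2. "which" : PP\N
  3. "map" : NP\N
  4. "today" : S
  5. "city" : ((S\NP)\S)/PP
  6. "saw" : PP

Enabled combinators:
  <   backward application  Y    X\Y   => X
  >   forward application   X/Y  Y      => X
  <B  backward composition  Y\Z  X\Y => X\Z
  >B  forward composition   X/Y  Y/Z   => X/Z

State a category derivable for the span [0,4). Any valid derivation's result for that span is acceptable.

NP

[0,7] S   <
  [0,4] NP   >
    [0,3] NP/(NP\N)   >
      [0,1] "cat" : (NP/(NP\N))/S
      [1,3] S   >
        [1,2] "gave" : S/(PP\N)
        [2,3] "which" : PP\N
    [3,4] "map" : NP\N
  [4,7] S\NP   <
    [4,5] "today" : S
    [5,7] (S\NP)\S   >
      [5,6] "city" : ((S\NP)\S)/PP
      [6,7] "saw" : PP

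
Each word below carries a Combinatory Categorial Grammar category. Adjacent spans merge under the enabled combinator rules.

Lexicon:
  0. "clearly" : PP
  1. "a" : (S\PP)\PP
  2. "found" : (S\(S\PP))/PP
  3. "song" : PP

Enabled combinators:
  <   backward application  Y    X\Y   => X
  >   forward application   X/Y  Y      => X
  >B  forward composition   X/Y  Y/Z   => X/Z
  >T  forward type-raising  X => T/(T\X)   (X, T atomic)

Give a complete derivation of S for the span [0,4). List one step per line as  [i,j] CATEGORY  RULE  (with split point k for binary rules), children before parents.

[0,1] PP  lex  "clearly"
[1,2] (S\PP)\PP  lex  "a"
[0,2] S\PP  <  k=1
[2,3] (S\(S\PP))/PP  lex  "found"
[3,4] PP  lex  "song"
[2,4] S\(S\PP)  >  k=3
[0,4] S  <  k=2

[0,4] S   <
  [0,2] S\PP   <
    [0,1] "clearly" : PP
    [1,2] "a" : (S\PP)\PP
  [2,4] S\(S\PP)   >
    [2,3] "found" : (S\(S\PP))/PP
    [3,4] "song" : PP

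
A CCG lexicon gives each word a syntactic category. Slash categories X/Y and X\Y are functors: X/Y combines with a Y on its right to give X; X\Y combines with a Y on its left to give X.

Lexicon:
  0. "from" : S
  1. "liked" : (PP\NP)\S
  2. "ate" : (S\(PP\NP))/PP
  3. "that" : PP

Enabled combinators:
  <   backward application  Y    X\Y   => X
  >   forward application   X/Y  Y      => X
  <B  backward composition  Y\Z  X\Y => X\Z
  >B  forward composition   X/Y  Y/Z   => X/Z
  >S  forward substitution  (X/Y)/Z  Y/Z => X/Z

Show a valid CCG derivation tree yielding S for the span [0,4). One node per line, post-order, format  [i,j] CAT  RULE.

[0,4] S   <
  [0,2] PP\NP   <
    [0,1] "from" : S
    [1,2] "liked" : (PP\NP)\S
  [2,4] S\(PP\NP)   >
    [2,3] "ate" : (S\(PP\NP))/PP
    [3,4] "that" : PP

[0,1] S  lex  "from"
[1,2] (PP\NP)\S  lex  "liked"
[0,2] PP\NP  <  k=1
[2,3] (S\(PP\NP))/PP  lex  "ate"
[3,4] PP  lex  "that"
[2,4] S\(PP\NP)  >  k=3
[0,4] S  <  k=2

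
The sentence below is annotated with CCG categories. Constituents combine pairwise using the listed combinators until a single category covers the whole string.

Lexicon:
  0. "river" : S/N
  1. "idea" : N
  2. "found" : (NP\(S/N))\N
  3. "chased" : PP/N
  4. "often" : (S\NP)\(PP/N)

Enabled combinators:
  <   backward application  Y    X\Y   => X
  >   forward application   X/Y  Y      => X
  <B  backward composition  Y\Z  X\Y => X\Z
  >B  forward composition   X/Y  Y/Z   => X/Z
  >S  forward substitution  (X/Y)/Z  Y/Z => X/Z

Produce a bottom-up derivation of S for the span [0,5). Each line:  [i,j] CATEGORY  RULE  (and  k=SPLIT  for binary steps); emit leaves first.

[0,1] S/N  lex  "river"
[1,2] N  lex  "idea"
[2,3] (NP\(S/N))\N  lex  "found"
[1,3] NP\(S/N)  <  k=2
[0,3] NP  <  k=1
[3,4] PP/N  lex  "chased"
[4,5] (S\NP)\(PP/N)  lex  "often"
[3,5] S\NP  <  k=4
[0,5] S  <  k=3

[0,5] S   <
  [0,3] NP   <
    [0,1] "river" : S/N
    [1,3] NP\(S/N)   <
      [1,2] "idea" : N
      [2,3] "found" : (NP\(S/N))\N
  [3,5] S\NP   <
    [3,4] "chased" : PP/N
    [4,5] "often" : (S\NP)\(PP/N)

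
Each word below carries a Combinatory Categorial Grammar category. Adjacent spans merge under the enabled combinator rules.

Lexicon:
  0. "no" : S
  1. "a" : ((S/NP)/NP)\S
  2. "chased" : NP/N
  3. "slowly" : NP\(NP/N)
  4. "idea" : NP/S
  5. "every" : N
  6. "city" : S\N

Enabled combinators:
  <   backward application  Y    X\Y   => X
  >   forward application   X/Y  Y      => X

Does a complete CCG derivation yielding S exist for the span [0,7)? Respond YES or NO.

YES

[0,7] S   >
  [0,4] S/NP   >
    [0,2] (S/NP)/NP   <
      [0,1] "no" : S
      [1,2] "a" : ((S/NP)/NP)\S
    [2,4] NP   <
      [2,3] "chased" : NP/N
      [3,4] "slowly" : NP\(NP/N)
  [4,7] NP   >
    [4,5] "idea" : NP/S
    [5,7] S   <
      [5,6] "every" : N
      [6,7] "city" : S\N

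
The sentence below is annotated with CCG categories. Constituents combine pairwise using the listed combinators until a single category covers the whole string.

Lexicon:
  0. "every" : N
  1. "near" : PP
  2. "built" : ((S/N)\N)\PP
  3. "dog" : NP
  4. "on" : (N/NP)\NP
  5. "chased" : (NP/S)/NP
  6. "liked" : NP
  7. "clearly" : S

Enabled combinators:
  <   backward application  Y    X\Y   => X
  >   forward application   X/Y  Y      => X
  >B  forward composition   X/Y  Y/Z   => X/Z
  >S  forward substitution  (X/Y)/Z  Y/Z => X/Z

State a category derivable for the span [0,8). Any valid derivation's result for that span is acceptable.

[0,8] S   >
  [0,3] S/N   <
    [0,1] "every" : N
    [1,3] (S/N)\N   <
      [1,2] "near" : PP
      [2,3] "built" : ((S/N)\N)\PP
  [3,8] N   >
    [3,5] N/NP   <
      [3,4] "dog" : NP
      [4,5] "on" : (N/NP)\NP
    [5,8] NP   >
      [5,7] NP/S   >
        [5,6] "chased" : (NP/S)/NP
        [6,7] "liked" : NP
      [7,8] "clearly" : S

S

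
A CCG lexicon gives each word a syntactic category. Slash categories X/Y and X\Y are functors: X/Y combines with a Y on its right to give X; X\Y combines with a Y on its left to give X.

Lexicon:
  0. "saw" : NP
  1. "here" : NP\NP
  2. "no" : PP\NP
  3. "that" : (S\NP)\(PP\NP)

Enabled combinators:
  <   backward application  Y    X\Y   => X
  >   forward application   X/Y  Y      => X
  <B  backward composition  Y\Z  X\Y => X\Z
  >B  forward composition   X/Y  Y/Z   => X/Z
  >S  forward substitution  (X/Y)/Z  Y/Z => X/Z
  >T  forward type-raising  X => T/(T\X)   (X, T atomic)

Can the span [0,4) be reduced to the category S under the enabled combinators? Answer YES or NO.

YES

[0,4] S   >
  [0,1] S/(S\NP)   >T
    [0,1] "saw" : NP
  [1,4] S\NP   <
    [1,3] PP\NP   <B
      [1,2] "here" : NP\NP
      [2,3] "no" : PP\NP
    [3,4] "that" : (S\NP)\(PP\NP)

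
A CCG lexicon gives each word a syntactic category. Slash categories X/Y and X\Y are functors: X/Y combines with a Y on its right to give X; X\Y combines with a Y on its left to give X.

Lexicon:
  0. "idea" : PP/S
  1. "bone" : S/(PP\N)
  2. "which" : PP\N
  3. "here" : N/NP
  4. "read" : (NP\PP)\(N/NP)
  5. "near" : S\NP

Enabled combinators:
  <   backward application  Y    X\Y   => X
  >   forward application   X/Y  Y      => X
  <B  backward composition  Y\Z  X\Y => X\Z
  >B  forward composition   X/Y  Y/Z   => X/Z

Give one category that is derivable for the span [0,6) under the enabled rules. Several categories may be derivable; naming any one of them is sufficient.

[0,6] S   <
  [0,5] NP   <
    [0,3] PP   >
      [0,1] "idea" : PP/S
      [1,3] S   >
        [1,2] "bone" : S/(PP\N)
        [2,3] "which" : PP\N
    [3,5] NP\PP   <
      [3,4] "here" : N/NP
      [4,5] "read" : (NP\PP)\(N/NP)
  [5,6] "near" : S\NP

S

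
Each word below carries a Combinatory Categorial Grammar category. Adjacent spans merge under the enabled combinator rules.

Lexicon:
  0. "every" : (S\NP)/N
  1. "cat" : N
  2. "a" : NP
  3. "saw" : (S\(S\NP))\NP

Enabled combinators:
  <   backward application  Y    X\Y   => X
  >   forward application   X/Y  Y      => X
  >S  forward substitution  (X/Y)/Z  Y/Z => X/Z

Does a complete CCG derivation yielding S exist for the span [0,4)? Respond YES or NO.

[0,4] S   <
  [0,2] S\NP   >
    [0,1] "every" : (S\NP)/N
    [1,2] "cat" : N
  [2,4] S\(S\NP)   <
    [2,3] "a" : NP
    [3,4] "saw" : (S\(S\NP))\NP

YES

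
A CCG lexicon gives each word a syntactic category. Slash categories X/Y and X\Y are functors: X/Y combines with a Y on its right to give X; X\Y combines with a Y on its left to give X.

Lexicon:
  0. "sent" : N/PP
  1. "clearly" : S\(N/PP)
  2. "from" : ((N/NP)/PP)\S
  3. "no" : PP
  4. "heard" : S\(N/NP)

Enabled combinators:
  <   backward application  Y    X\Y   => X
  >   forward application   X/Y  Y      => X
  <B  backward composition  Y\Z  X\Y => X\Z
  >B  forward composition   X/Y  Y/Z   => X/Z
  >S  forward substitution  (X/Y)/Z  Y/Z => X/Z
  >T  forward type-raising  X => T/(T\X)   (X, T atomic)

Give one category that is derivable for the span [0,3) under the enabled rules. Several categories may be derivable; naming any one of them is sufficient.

[0,5] S   <
  [0,4] N/NP   >
    [0,3] (N/NP)/PP   <
      [0,2] S   <
        [0,1] "sent" : N/PP
        [1,2] "clearly" : S\(N/PP)
      [2,3] "from" : ((N/NP)/PP)\S
    [3,4] "no" : PP
  [4,5] "heard" : S\(N/NP)

(N/NP)/PP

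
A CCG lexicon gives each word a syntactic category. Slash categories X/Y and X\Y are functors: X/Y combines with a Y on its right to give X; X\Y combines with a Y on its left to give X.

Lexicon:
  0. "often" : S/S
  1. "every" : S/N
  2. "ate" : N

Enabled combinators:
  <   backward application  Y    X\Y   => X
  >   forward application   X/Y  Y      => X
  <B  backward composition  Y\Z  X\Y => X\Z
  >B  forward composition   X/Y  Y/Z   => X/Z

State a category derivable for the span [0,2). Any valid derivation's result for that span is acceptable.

S/N

[0,3] S   >
  [0,2] S/N   >B
    [0,1] "often" : S/S
    [1,2] "every" : S/N
  [2,3] "ate" : N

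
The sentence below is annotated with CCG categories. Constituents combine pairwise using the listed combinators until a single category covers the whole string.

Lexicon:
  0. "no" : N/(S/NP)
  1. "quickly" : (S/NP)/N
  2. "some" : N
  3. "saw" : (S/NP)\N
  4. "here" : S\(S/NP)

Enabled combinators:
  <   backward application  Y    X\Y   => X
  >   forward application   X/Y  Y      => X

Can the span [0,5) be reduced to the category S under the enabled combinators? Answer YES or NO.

[0,5] S   <
  [0,4] S/NP   <
    [0,3] N   >
      [0,1] "no" : N/(S/NP)
      [1,3] S/NP   >
        [1,2] "quickly" : (S/NP)/N
        [2,3] "some" : N
    [3,4] "saw" : (S/NP)\N
  [4,5] "here" : S\(S/NP)

YES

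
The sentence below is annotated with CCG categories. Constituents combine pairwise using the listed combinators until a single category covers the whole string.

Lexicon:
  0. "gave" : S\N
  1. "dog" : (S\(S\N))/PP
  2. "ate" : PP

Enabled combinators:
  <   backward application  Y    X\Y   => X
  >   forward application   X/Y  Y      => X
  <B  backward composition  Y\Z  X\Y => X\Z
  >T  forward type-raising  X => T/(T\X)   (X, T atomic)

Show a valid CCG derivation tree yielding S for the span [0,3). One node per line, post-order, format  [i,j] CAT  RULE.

[0,3] S   <
  [0,1] "gave" : S\N
  [1,3] S\(S\N)   >
    [1,2] "dog" : (S\(S\N))/PP
    [2,3] "ate" : PP

[0,1] S\N  lex  "gave"
[1,2] (S\(S\N))/PP  lex  "dog"
[2,3] PP  lex  "ate"
[1,3] S\(S\N)  >  k=2
[0,3] S  <  k=1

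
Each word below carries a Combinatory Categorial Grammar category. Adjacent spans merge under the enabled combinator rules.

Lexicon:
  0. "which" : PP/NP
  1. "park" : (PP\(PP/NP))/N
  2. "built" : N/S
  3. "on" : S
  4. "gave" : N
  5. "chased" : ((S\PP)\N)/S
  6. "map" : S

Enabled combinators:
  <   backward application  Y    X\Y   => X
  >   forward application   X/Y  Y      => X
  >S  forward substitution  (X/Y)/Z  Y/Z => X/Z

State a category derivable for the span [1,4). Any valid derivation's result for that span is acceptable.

[0,7] S   <
  [0,4] PP   <
    [0,1] "which" : PP/NP
    [1,4] PP\(PP/NP)   >
      [1,2] "park" : (PP\(PP/NP))/N
      [2,4] N   >
        [2,3] "built" : N/S
        [3,4] "on" : S
  [4,7] S\PP   <
    [4,5] "gave" : N
    [5,7] (S\PP)\N   >
      [5,6] "chased" : ((S\PP)\N)/S
      [6,7] "map" : S

PP\(PP/NP)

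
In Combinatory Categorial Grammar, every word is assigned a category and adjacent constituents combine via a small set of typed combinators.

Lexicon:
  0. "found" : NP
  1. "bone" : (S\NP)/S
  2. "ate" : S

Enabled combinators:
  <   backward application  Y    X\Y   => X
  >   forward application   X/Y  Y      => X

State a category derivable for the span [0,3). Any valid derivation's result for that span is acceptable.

[0,3] S   <
  [0,1] "found" : NP
  [1,3] S\NP   >
    [1,2] "bone" : (S\NP)/S
    [2,3] "ate" : S

S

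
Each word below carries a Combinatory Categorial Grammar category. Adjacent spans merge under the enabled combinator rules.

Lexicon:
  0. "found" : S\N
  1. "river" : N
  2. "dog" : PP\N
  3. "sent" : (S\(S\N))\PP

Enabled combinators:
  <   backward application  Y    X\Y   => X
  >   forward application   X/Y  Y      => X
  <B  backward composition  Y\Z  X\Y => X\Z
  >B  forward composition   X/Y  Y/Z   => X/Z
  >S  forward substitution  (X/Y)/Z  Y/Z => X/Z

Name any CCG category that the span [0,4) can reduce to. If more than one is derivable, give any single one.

[0,4] S   <
  [0,1] "found" : S\N
  [1,4] S\(S\N)   <
    [1,3] PP   <
      [1,2] "river" : N
      [2,3] "dog" : PP\N
    [3,4] "sent" : (S\(S\N))\PP

S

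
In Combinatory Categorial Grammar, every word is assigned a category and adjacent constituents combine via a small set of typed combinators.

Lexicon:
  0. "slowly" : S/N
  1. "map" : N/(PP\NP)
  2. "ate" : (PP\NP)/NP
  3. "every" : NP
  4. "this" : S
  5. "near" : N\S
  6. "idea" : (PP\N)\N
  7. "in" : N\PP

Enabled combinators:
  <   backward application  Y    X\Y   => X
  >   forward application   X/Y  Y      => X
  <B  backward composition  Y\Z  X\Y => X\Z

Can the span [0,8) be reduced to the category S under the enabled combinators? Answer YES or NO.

YES

[0,8] S   >
  [0,1] "slowly" : S/N
  [1,8] N   <
    [1,7] PP   <
      [1,4] N   >
        [1,2] "map" : N/(PP\NP)
        [2,4] PP\NP   >
          [2,3] "ate" : (PP\NP)/NP
          [3,4] "every" : NP
      [4,7] PP\N   <
        [4,6] N   <
          [4,5] "this" : S
          [5,6] "near" : N\S
        [6,7] "idea" : (PP\N)\N
    [7,8] "in" : N\PP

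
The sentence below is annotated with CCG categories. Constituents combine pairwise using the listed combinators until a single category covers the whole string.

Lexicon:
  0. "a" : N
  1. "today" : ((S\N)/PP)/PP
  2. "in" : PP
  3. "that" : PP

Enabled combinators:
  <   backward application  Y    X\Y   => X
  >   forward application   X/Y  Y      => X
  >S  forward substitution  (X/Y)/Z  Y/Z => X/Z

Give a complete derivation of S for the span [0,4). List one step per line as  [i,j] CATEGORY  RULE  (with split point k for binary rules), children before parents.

[0,1] N  lex  "a"
[1,2] ((S\N)/PP)/PP  lex  "today"
[2,3] PP  lex  "in"
[1,3] (S\N)/PP  >  k=2
[3,4] PP  lex  "that"
[1,4] S\N  >  k=3
[0,4] S  <  k=1

[0,4] S   <
  [0,1] "a" : N
  [1,4] S\N   >
    [1,3] (S\N)/PP   >
      [1,2] "today" : ((S\N)/PP)/PP
      [2,3] "in" : PP
    [3,4] "that" : PP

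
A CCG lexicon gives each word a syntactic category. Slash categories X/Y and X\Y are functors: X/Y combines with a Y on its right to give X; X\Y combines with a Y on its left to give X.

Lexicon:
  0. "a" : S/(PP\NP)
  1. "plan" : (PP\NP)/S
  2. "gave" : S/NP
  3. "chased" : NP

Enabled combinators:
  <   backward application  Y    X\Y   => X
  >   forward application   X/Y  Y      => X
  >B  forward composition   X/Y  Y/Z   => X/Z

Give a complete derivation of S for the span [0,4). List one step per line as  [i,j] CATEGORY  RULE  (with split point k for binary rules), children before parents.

[0,4] S   >
  [0,1] "a" : S/(PP\NP)
  [1,4] PP\NP   >
    [1,2] "plan" : (PP\NP)/S
    [2,4] S   >
      [2,3] "gave" : S/NP
      [3,4] "chased" : NP

[0,1] S/(PP\NP)  lex  "a"
[1,2] (PP\NP)/S  lex  "plan"
[2,3] S/NP  lex  "gave"
[3,4] NP  lex  "chased"
[2,4] S  >  k=3
[1,4] PP\NP  >  k=2
[0,4] S  >  k=1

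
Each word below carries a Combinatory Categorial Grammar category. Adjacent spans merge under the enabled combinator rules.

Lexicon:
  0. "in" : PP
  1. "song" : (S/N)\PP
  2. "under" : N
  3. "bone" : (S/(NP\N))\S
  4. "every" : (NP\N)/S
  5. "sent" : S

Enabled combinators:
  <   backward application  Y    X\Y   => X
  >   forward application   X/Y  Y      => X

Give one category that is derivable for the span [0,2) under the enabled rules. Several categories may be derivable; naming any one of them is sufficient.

S/N

[0,6] S   >
  [0,4] S/(NP\N)   <
    [0,3] S   >
      [0,2] S/N   <
        [0,1] "in" : PP
        [1,2] "song" : (S/N)\PP
      [2,3] "under" : N
    [3,4] "bone" : (S/(NP\N))\S
  [4,6] NP\N   >
    [4,5] "every" : (NP\N)/S
    [5,6] "sent" : S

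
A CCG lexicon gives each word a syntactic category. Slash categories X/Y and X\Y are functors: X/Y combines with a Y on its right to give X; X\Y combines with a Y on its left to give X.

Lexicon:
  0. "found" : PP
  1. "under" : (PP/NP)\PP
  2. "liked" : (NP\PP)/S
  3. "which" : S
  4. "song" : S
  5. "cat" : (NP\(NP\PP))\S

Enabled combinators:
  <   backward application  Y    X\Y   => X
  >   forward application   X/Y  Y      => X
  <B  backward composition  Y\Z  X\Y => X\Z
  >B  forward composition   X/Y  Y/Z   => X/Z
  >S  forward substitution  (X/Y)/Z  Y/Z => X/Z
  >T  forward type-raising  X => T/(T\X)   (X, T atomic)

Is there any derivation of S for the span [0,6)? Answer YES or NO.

NO

PP (PP/NP)\PP (NP\PP)/S S S (NP\(NP\PP))\S
CKY chart[0,6] = {N/(N\PP), NP/(NP\PP), PP, PP/(NP\NP), PP/(PP\PP), S/(S\PP)}; S ∉ chart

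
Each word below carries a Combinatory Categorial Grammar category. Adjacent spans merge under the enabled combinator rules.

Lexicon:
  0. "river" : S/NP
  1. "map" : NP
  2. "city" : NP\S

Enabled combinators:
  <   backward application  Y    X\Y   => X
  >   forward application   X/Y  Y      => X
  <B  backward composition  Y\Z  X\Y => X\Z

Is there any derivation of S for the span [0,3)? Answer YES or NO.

S/NP NP NP\S
CKY chart[0,3] = {NP}; S ∉ chart

NO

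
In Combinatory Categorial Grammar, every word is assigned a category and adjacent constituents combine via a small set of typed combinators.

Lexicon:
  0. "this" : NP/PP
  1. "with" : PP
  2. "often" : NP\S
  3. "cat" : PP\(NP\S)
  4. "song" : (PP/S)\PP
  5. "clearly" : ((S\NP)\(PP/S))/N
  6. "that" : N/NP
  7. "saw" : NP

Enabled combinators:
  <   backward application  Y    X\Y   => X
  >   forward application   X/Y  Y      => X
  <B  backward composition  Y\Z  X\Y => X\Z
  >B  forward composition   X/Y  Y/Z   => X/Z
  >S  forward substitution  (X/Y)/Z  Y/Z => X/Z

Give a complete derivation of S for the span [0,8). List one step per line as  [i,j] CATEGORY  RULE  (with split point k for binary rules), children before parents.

[0,1] NP/PP  lex  "this"
[1,2] PP  lex  "with"
[0,2] NP  >  k=1
[2,3] NP\S  lex  "often"
[3,4] PP\(NP\S)  lex  "cat"
[2,4] PP  <  k=3
[4,5] (PP/S)\PP  lex  "song"
[2,5] PP/S  <  k=4
[5,6] ((S\NP)\(PP/S))/N  lex  "clearly"
[6,7] N/NP  lex  "that"
[7,8] NP  lex  "saw"
[6,8] N  >  k=7
[5,8] (S\NP)\(PP/S)  >  k=6
[2,8] S\NP  <  k=5
[0,8] S  <  k=2

[0,8] S   <
  [0,2] NP   >
    [0,1] "this" : NP/PP
    [1,2] "with" : PP
  [2,8] S\NP   <
    [2,5] PP/S   <
      [2,4] PP   <
        [2,3] "often" : NP\S
        [3,4] "cat" : PP\(NP\S)
      [4,5] "song" : (PP/S)\PP
    [5,8] (S\NP)\(PP/S)   >
      [5,6] "clearly" : ((S\NP)\(PP/S))/N
      [6,8] N   >
        [6,7] "that" : N/NP
        [7,8] "saw" : NP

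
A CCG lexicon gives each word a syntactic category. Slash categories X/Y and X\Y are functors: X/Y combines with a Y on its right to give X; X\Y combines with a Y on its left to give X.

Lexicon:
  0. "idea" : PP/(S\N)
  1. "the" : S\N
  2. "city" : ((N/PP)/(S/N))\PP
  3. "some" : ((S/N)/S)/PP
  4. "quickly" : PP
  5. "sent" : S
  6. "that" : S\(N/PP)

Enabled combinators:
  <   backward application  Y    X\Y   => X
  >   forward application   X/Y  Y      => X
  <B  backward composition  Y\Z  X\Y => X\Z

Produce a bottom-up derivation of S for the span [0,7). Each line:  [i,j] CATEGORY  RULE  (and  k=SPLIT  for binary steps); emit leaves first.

[0,7] S   <
  [0,6] N/PP   >
    [0,3] (N/PP)/(S/N)   <
      [0,2] PP   >
        [0,1] "idea" : PP/(S\N)
        [1,2] "the" : S\N
      [2,3] "city" : ((N/PP)/(S/N))\PP
    [3,6] S/N   >
      [3,5] (S/N)/S   >
        [3,4] "some" : ((S/N)/S)/PP
        [4,5] "quickly" : PP
      [5,6] "sent" : S
  [6,7] "that" : S\(N/PP)

[0,1] PP/(S\N)  lex  "idea"
[1,2] S\N  lex  "the"
[0,2] PP  >  k=1
[2,3] ((N/PP)/(S/N))\PP  lex  "city"
[0,3] (N/PP)/(S/N)  <  k=2
[3,4] ((S/N)/S)/PP  lex  "some"
[4,5] PP  lex  "quickly"
[3,5] (S/N)/S  >  k=4
[5,6] S  lex  "sent"
[3,6] S/N  >  k=5
[0,6] N/PP  >  k=3
[6,7] S\(N/PP)  lex  "that"
[0,7] S  <  k=6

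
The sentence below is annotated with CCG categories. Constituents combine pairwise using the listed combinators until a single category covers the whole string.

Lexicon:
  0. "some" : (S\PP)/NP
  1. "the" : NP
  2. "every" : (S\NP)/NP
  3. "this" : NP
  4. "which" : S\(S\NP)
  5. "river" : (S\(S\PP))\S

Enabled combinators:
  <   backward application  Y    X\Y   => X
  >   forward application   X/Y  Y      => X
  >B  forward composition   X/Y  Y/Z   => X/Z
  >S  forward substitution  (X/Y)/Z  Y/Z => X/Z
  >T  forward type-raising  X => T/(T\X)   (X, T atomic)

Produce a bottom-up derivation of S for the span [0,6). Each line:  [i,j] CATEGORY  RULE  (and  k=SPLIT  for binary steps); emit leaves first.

[0,6] S   <
  [0,2] S\PP   >
    [0,1] "some" : (S\PP)/NP
    [1,2] "the" : NP
  [2,6] S\(S\PP)   <
    [2,5] S   <
      [2,4] S\NP   >
        [2,3] "every" : (S\NP)/NP
        [3,4] "this" : NP
      [4,5] "which" : S\(S\NP)
    [5,6] "river" : (S\(S\PP))\S

[0,1] (S\PP)/NP  lex  "some"
[1,2] NP  lex  "the"
[0,2] S\PP  >  k=1
[2,3] (S\NP)/NP  lex  "every"
[3,4] NP  lex  "this"
[2,4] S\NP  >  k=3
[4,5] S\(S\NP)  lex  "which"
[2,5] S  <  k=4
[5,6] (S\(S\PP))\S  lex  "river"
[2,6] S\(S\PP)  <  k=5
[0,6] S  <  k=2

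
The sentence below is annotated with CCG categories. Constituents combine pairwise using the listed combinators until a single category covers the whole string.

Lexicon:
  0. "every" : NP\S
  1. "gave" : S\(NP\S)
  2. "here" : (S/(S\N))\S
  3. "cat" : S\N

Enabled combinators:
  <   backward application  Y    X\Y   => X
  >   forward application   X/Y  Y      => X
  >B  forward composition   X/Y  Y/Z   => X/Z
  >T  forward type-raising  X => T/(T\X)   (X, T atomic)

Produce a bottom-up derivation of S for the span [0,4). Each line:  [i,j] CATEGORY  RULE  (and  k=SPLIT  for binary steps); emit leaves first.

[0,4] S   >
  [0,3] S/(S\N)   <
    [0,2] S   <
      [0,1] "every" : NP\S
      [1,2] "gave" : S\(NP\S)
    [2,3] "here" : (S/(S\N))\S
  [3,4] "cat" : S\N

[0,1] NP\S  lex  "every"
[1,2] S\(NP\S)  lex  "gave"
[0,2] S  <  k=1
[2,3] (S/(S\N))\S  lex  "here"
[0,3] S/(S\N)  <  k=2
[3,4] S\N  lex  "cat"
[0,4] S  >  k=3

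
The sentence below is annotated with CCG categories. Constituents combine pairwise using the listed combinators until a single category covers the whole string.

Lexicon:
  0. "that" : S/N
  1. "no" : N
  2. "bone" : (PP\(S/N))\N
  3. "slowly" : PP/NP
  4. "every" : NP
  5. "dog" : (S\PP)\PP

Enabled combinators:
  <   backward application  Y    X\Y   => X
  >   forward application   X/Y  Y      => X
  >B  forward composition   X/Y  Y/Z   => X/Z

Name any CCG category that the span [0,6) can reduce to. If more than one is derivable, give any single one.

[0,6] S   <
  [0,3] PP   <
    [0,1] "that" : S/N
    [1,3] PP\(S/N)   <
      [1,2] "no" : N
      [2,3] "bone" : (PP\(S/N))\N
  [3,6] S\PP   <
    [3,5] PP   >
      [3,4] "slowly" : PP/NP
      [4,5] "every" : NP
    [5,6] "dog" : (S\PP)\PP

S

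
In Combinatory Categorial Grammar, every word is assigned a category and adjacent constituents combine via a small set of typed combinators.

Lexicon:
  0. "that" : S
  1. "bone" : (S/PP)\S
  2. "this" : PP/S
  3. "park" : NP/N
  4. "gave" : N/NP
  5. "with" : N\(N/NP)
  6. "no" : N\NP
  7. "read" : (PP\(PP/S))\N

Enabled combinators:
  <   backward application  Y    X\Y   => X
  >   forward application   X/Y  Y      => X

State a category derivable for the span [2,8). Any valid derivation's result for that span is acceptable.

[0,8] S   >
  [0,2] S/PP   <
    [0,1] "that" : S
    [1,2] "bone" : (S/PP)\S
  [2,8] PP   <
    [2,3] "this" : PP/S
    [3,8] PP\(PP/S)   <
      [3,7] N   <
        [3,6] NP   >
          [3,4] "park" : NP/N
          [4,6] N   <
            [4,5] "gave" : N/NP
            [5,6] "with" : N\(N/NP)
        [6,7] "no" : N\NP
      [7,8] "read" : (PP\(PP/S))\N

PP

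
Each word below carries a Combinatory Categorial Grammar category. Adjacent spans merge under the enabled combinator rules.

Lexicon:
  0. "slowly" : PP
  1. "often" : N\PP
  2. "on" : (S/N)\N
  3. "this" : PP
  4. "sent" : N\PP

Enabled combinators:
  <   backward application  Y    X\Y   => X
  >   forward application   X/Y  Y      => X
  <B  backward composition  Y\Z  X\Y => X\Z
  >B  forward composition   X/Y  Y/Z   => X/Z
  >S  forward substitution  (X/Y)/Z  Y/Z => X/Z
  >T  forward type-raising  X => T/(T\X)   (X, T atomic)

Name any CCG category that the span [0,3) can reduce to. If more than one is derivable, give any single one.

[0,5] S   >
  [0,3] S/N   <
    [0,2] N   >
      [0,1] N/(N\PP)   >T
        [0,1] "slowly" : PP
      [1,2] "often" : N\PP
    [2,3] "on" : (S/N)\N
  [3,5] N   >
    [3,4] N/(N\PP)   >T
      [3,4] "this" : PP
    [4,5] "sent" : N\PP

S/N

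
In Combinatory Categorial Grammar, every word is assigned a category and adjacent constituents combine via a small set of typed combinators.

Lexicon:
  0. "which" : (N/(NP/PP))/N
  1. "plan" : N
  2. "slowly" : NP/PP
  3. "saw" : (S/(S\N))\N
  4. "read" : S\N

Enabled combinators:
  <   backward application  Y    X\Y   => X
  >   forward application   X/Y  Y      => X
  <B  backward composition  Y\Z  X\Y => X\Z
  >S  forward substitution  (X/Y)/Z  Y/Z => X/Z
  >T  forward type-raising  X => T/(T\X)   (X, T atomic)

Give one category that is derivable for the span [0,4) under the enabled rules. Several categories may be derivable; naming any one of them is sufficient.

S/(S\N)

[0,5] S   >
  [0,4] S/(S\N)   <
    [0,3] N   >
      [0,2] N/(NP/PP)   >
        [0,1] "which" : (N/(NP/PP))/N
        [1,2] "plan" : N
      [2,3] "slowly" : NP/PP
    [3,4] "saw" : (S/(S\N))\N
  [4,5] "read" : S\N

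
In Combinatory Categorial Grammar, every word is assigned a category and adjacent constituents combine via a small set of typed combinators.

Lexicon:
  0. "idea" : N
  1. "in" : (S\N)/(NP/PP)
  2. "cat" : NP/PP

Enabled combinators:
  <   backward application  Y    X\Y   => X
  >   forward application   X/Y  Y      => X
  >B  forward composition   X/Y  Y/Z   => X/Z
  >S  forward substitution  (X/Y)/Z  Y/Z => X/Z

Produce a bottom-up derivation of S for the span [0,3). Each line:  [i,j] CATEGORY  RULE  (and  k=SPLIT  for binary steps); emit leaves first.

[0,1] N  lex  "idea"
[1,2] (S\N)/(NP/PP)  lex  "in"
[2,3] NP/PP  lex  "cat"
[1,3] S\N  >  k=2
[0,3] S  <  k=1

[0,3] S   <
  [0,1] "idea" : N
  [1,3] S\N   >
    [1,2] "in" : (S\N)/(NP/PP)
    [2,3] "cat" : NP/PP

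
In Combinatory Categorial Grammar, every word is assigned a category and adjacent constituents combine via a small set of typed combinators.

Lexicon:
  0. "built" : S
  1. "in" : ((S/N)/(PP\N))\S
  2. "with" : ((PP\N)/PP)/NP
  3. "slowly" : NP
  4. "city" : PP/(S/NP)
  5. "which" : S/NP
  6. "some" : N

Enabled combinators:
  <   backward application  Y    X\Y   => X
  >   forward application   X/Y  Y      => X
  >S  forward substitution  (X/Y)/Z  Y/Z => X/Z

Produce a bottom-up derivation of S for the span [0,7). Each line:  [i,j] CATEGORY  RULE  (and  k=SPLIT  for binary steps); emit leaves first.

[0,1] S  lex  "built"
[1,2] ((S/N)/(PP\N))\S  lex  "in"
[0,2] (S/N)/(PP\N)  <  k=1
[2,3] ((PP\N)/PP)/NP  lex  "with"
[3,4] NP  lex  "slowly"
[2,4] (PP\N)/PP  >  k=3
[4,5] PP/(S/NP)  lex  "city"
[5,6] S/NP  lex  "which"
[4,6] PP  >  k=5
[2,6] PP\N  >  k=4
[0,6] S/N  >  k=2
[6,7] N  lex  "some"
[0,7] S  >  k=6

[0,7] S   >
  [0,6] S/N   >
    [0,2] (S/N)/(PP\N)   <
      [0,1] "built" : S
      [1,2] "in" : ((S/N)/(PP\N))\S
    [2,6] PP\N   >
      [2,4] (PP\N)/PP   >
        [2,3] "with" : ((PP\N)/PP)/NP
        [3,4] "slowly" : NP
      [4,6] PP   >
        [4,5] "city" : PP/(S/NP)
        [5,6] "which" : S/NP
  [6,7] "some" : N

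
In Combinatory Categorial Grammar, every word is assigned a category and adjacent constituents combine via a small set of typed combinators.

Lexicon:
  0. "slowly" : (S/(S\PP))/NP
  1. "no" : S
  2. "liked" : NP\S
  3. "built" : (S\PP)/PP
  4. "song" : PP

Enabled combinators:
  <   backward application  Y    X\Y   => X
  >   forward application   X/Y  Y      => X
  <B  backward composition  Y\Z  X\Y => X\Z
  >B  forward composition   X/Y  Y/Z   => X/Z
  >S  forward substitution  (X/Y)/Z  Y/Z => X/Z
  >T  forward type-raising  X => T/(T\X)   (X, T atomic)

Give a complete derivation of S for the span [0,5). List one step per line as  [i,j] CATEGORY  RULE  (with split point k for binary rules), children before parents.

[0,5] S   >
  [0,3] S/(S\PP)   >
    [0,1] "slowly" : (S/(S\PP))/NP
    [1,3] NP   <
      [1,2] "no" : S
      [2,3] "liked" : NP\S
  [3,5] S\PP   >
    [3,4] "built" : (S\PP)/PP
    [4,5] "song" : PP

[0,1] (S/(S\PP))/NP  lex  "slowly"
[1,2] S  lex  "no"
[2,3] NP\S  lex  "liked"
[1,3] NP  <  k=2
[0,3] S/(S\PP)  >  k=1
[3,4] (S\PP)/PP  lex  "built"
[4,5] PP  lex  "song"
[3,5] S\PP  >  k=4
[0,5] S  >  k=3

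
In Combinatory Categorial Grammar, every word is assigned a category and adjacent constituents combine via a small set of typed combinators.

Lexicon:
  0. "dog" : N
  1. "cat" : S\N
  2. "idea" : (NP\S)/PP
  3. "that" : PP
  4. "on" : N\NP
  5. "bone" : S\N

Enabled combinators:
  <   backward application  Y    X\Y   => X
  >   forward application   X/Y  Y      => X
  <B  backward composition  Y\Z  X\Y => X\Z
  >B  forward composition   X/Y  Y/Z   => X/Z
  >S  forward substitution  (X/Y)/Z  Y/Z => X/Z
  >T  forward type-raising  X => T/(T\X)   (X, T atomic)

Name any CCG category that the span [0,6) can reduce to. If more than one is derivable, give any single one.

S

[0,6] S   <
  [0,1] "dog" : N
  [1,6] S\N   <B
    [1,5] N\N   <B
      [1,2] "cat" : S\N
      [2,5] N\S   <B
        [2,4] NP\S   >
          [2,3] "idea" : (NP\S)/PP
          [3,4] "that" : PP
        [4,5] "on" : N\NP
    [5,6] "bone" : S\N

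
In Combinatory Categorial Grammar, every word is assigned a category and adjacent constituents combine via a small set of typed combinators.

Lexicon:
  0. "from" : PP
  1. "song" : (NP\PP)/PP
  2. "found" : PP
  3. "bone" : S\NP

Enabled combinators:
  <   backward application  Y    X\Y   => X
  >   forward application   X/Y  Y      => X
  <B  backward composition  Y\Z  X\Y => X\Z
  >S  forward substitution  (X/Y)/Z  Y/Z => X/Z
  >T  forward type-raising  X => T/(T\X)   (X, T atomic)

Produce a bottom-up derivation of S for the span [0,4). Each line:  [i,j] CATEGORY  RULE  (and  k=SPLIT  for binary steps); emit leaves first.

[0,4] S   <
  [0,3] NP   <
    [0,1] "from" : PP
    [1,3] NP\PP   >
      [1,2] "song" : (NP\PP)/PP
      [2,3] "found" : PP
  [3,4] "bone" : S\NP

[0,1] PP  lex  "from"
[1,2] (NP\PP)/PP  lex  "song"
[2,3] PP  lex  "found"
[1,3] NP\PP  >  k=2
[0,3] NP  <  k=1
[3,4] S\NP  lex  "bone"
[0,4] S  <  k=3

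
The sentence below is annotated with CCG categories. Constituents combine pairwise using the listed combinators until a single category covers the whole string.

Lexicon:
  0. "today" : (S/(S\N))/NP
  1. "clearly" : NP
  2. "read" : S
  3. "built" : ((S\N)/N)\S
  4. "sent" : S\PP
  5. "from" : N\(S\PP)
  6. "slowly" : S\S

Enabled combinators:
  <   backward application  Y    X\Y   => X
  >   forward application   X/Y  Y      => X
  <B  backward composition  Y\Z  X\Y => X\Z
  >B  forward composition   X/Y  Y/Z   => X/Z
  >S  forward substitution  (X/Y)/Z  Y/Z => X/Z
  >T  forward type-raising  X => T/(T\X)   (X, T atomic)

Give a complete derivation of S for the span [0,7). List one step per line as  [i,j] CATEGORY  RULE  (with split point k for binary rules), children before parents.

[0,7] S   >
  [0,2] S/(S\N)   >
    [0,1] "today" : (S/(S\N))/NP
    [1,2] "clearly" : NP
  [2,7] S\N   <B
    [2,6] S\N   >
      [2,4] (S\N)/N   <
        [2,3] "read" : S
        [3,4] "built" : ((S\N)/N)\S
      [4,6] N   <
        [4,5] "sent" : S\PP
        [5,6] "from" : N\(S\PP)
    [6,7] "slowly" : S\S

[0,1] (S/(S\N))/NP  lex  "today"
[1,2] NP  lex  "clearly"
[0,2] S/(S\N)  >  k=1
[2,3] S  lex  "read"
[3,4] ((S\N)/N)\S  lex  "built"
[2,4] (S\N)/N  <  k=3
[4,5] S\PP  lex  "sent"
[5,6] N\(S\PP)  lex  "from"
[4,6] N  <  k=5
[2,6] S\N  >  k=4
[6,7] S\S  lex  "slowly"
[2,7] S\N  <B  k=6
[0,7] S  >  k=2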